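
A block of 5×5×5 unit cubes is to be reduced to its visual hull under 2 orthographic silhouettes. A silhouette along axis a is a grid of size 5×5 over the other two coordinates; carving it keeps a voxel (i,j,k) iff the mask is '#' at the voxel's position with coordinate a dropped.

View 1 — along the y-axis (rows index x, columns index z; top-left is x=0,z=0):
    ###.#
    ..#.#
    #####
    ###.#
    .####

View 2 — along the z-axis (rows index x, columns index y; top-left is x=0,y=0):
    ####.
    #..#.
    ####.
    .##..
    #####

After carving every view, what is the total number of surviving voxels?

before carving: 125 voxels (5×5×5)
carve view 1 (along y, XZ-mask fill 19/25): 95 voxels remain
carve view 2 (along z, XY-mask fill 17/25): 68 voxels remain

68 voxels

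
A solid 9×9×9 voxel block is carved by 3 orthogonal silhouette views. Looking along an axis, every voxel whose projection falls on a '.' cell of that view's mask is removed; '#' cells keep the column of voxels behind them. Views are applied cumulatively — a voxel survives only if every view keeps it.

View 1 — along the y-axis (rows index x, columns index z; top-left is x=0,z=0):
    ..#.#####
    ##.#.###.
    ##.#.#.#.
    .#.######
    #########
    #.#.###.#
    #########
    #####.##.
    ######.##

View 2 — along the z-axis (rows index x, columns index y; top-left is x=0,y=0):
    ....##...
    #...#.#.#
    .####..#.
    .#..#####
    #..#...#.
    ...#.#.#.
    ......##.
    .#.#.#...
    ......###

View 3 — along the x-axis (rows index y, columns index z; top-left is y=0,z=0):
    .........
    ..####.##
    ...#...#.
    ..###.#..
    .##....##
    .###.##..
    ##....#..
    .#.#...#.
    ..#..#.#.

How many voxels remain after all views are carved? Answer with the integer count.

|visual hull| = 82

full grid |V| = 729
[1] y-view keeps 63 columns → grid now 567
[2] z-view keeps 31 columns → grid now 211
[3] x-view keeps 30 columns → grid now 82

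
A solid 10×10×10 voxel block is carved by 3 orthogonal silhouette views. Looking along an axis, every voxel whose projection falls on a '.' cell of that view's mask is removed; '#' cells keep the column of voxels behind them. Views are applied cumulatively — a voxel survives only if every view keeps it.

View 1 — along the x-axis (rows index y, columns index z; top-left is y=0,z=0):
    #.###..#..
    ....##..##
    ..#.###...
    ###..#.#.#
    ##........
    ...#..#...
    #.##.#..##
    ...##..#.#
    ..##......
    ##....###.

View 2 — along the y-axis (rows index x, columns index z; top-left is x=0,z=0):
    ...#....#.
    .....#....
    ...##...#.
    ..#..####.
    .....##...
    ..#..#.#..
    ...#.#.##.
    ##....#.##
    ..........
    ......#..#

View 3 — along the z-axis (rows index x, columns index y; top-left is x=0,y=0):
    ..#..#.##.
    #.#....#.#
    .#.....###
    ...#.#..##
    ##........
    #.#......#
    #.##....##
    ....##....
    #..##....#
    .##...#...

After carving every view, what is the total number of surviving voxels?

voxel count = 38

start: 10×10×10 = 1000 voxels
carve view 1 (along x, YZ-mask fill 40/100): 400 voxels remain
carve view 2 (along y, XZ-mask fill 27/100): 104 voxels remain
carve view 3 (along z, XY-mask fill 35/100): 38 voxels remain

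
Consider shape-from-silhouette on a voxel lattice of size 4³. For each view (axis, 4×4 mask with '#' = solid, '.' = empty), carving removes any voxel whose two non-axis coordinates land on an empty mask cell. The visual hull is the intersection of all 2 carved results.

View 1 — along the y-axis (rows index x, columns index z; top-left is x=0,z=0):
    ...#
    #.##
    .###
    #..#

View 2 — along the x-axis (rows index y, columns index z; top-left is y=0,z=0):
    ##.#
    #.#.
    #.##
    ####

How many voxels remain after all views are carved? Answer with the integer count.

28 voxels

before carving: 64 voxels (4×4×4)
carve view 1 (along y, XZ-mask fill 9/16): 36 voxels remain
carve view 2 (along x, YZ-mask fill 12/16): 28 voxels remain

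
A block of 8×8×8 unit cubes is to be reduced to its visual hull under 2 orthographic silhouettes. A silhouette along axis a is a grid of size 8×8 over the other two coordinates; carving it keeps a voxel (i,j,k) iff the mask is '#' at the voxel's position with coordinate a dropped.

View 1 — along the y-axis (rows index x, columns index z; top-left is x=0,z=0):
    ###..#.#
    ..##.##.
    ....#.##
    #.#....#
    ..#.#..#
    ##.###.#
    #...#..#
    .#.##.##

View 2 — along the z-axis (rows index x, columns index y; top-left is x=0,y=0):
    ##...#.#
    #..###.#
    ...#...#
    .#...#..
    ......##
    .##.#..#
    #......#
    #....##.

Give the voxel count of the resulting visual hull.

initial block: 8^3 = 512
[1] y-view keeps 32 columns → grid now 256
[2] z-view keeps 24 columns → grid now 103

voxel count = 103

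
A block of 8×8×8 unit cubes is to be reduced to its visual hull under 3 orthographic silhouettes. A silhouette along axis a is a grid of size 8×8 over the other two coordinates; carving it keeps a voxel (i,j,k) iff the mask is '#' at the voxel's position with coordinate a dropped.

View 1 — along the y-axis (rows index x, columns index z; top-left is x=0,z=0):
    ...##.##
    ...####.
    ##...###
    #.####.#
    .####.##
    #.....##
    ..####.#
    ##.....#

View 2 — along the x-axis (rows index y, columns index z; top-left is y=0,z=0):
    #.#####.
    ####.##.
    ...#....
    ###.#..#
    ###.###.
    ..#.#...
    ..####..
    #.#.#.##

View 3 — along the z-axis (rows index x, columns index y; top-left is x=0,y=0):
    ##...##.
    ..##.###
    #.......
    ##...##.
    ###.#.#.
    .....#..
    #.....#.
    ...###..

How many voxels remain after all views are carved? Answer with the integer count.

full grid |V| = 512
step 1: project along y, AND mask (36/64) → |grid| = 288
step 2: project along x, AND mask (35/64) → |grid| = 150
step 3: project along z, AND mask (25/64) → |grid| = 63

voxel count = 63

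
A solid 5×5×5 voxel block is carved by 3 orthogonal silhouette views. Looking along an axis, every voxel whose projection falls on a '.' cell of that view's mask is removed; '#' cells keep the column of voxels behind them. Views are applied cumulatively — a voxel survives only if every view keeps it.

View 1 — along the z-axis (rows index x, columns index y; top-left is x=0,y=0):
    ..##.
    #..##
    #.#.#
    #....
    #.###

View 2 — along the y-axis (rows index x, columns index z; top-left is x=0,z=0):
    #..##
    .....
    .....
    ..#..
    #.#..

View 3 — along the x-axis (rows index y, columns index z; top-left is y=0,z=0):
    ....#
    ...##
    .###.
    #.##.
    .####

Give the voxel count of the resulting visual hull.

full grid |V| = 125
carve view 1 (along z, XY-mask fill 13/25): 65 voxels remain
carve view 2 (along y, XZ-mask fill 6/25): 15 voxels remain
carve view 3 (along x, YZ-mask fill 13/25): 7 voxels remain

voxel count = 7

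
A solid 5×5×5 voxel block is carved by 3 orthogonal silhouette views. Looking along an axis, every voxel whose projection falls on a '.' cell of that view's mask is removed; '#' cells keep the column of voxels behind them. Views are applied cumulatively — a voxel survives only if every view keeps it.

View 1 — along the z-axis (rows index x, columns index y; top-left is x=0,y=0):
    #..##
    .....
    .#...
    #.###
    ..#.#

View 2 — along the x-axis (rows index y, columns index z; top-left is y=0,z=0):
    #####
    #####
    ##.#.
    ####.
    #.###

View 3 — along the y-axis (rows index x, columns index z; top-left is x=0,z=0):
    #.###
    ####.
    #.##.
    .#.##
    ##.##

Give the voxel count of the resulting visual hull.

voxel count = 29

before carving: 125 voxels (5×5×5)
carve view 1 (along z, XY-mask fill 10/25): 50 voxels remain
carve view 2 (along x, YZ-mask fill 21/25): 41 voxels remain
carve view 3 (along y, XZ-mask fill 18/25): 29 voxels remain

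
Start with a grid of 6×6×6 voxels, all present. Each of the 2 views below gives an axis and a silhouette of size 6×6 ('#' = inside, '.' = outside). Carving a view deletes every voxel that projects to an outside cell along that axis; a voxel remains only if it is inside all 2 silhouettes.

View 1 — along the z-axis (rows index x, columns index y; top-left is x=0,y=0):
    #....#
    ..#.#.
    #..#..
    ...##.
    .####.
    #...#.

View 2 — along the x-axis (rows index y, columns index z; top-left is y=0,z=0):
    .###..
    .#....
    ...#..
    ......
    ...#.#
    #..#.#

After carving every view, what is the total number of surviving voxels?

start: 6×6×6 = 216 voxels
step 1: project along z, AND mask (14/36) → |grid| = 84
step 2: project along x, AND mask (10/36) → |grid| = 23

23 voxels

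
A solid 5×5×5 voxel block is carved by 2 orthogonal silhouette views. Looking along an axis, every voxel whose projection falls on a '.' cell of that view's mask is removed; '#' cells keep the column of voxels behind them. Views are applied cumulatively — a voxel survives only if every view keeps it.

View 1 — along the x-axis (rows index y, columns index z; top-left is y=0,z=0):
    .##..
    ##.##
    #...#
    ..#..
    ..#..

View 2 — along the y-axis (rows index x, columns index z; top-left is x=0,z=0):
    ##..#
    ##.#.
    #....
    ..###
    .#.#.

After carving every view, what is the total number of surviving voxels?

full grid |V| = 125
V1 x: intersect with YZ mask (10 set) -- 50 left
V2 y: intersect with XZ mask (12 set) -- 22 left

voxel count = 22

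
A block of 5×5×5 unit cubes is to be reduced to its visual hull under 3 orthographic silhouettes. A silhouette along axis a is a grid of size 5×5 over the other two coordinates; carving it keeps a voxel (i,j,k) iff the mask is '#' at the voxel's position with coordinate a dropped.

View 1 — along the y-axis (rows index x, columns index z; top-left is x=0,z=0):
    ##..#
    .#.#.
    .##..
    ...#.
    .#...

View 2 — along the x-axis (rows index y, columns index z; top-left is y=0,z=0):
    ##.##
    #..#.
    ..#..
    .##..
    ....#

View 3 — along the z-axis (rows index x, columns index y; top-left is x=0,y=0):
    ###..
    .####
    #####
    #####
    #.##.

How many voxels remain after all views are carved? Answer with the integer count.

initial block: 5^3 = 125
V1 y: intersect with XZ mask (9 set) -- 45 left
V2 x: intersect with YZ mask (10 set) -- 18 left
V3 z: intersect with XY mask (20 set) -- 14 left

remaining voxels: 14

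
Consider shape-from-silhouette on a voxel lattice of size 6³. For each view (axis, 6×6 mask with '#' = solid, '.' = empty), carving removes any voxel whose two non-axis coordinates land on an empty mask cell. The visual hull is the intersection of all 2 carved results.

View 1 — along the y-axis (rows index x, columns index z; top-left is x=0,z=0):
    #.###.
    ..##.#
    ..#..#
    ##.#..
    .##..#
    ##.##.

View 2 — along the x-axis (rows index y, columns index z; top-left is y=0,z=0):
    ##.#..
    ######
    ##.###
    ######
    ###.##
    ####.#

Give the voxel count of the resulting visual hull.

initial block: 6^3 = 216
[1] y-view keeps 19 columns → grid now 114
[2] x-view keeps 30 columns → grid now 95

|visual hull| = 95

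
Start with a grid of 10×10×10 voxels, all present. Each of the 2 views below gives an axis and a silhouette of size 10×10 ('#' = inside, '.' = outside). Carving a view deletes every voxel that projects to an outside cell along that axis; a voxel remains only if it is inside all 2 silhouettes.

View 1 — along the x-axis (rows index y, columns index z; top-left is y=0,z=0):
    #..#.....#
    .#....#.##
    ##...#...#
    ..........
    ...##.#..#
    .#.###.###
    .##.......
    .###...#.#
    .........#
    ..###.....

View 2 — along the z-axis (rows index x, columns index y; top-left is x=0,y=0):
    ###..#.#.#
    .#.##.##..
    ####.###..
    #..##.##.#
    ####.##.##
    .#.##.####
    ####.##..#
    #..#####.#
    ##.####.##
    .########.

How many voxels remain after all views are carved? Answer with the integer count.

voxel count = 224

initial block: 10^3 = 1000
step 1: project along x, AND mask (33/100) → |grid| = 330
step 2: project along z, AND mask (69/100) → |grid| = 224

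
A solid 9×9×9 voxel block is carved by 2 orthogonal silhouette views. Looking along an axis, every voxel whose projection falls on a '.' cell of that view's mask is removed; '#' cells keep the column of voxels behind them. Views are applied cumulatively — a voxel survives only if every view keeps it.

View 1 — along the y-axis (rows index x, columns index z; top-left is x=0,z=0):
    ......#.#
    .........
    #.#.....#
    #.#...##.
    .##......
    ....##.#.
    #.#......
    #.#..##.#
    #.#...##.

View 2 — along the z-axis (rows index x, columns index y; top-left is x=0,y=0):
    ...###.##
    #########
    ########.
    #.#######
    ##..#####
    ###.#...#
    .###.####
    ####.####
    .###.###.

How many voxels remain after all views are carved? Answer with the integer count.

full grid |V| = 729
V1 y: intersect with XZ mask (25 set) -- 225 left
V2 z: intersect with XY mask (63 set) -- 173 left

remaining voxels: 173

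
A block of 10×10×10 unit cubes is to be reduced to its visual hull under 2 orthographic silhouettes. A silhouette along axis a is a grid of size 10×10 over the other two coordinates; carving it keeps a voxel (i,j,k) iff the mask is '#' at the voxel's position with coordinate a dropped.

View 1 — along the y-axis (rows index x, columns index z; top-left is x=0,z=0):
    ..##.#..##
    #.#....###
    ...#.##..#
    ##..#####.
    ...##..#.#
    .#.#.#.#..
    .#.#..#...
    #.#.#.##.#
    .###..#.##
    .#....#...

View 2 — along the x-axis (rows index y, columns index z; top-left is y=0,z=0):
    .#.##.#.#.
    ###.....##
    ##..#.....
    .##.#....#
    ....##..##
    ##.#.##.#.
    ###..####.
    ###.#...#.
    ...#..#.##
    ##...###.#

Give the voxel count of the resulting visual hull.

voxel count = 221

start: 10×10×10 = 1000 voxels
step 1: project along y, AND mask (46/100) → |grid| = 460
step 2: project along x, AND mask (49/100) → |grid| = 221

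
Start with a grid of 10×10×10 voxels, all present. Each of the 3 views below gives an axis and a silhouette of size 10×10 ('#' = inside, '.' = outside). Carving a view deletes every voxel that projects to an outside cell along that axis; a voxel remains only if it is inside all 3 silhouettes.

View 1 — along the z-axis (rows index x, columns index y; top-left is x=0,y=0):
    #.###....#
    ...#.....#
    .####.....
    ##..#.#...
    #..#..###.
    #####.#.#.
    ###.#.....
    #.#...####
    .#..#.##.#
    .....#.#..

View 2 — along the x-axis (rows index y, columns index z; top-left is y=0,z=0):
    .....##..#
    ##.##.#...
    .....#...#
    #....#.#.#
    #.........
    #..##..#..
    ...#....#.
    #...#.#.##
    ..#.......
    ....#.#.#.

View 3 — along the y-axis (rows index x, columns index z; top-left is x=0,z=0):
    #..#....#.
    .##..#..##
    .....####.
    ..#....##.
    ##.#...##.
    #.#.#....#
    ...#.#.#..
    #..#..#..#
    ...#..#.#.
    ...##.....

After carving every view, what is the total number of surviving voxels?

full grid |V| = 1000
carve view 1 (along z, XY-mask fill 44/100): 440 voxels remain
carve view 2 (along x, YZ-mask fill 30/100): 128 voxels remain
carve view 3 (along y, XZ-mask fill 36/100): 47 voxels remain

47 voxels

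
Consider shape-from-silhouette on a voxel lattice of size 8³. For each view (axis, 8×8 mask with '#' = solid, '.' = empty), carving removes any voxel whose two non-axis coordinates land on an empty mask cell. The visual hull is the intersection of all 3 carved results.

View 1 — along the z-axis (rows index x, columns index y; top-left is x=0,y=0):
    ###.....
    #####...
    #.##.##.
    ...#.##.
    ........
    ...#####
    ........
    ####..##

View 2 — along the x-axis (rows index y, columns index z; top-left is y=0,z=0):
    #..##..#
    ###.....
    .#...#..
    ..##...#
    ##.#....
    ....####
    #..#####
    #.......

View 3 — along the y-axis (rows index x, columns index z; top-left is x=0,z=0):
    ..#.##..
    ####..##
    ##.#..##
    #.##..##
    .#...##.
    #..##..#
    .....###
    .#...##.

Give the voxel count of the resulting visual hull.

53 voxels

before carving: 512 voxels (8×8×8)
after view 1 [z-axis, 27 of 64 cells solid] → remaining = 216
after view 2 [x-axis, 26 of 64 cells solid] → remaining = 92
after view 3 [y-axis, 32 of 64 cells solid] → remaining = 53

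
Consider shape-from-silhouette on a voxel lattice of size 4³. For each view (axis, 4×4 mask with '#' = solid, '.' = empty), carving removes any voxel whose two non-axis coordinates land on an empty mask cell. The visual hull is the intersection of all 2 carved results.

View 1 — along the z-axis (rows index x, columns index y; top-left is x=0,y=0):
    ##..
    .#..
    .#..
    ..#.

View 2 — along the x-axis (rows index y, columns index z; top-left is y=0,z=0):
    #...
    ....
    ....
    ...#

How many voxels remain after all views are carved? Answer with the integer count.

|visual hull| = 1

initial block: 4^3 = 64
[1] z-view keeps 5 columns → grid now 20
[2] x-view keeps 2 columns → grid now 1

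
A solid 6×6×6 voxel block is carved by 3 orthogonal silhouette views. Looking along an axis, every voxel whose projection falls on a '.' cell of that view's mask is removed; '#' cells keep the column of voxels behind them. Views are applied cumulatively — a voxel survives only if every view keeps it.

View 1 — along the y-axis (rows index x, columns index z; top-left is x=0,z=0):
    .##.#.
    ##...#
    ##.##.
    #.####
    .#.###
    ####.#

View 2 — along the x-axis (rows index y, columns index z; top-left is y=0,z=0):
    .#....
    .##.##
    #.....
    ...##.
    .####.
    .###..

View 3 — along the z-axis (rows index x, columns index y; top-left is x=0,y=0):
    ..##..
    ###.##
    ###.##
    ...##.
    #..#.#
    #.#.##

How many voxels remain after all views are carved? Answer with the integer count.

start: 6×6×6 = 216 voxels
[1] y-view keeps 24 columns → grid now 144
[2] x-view keeps 15 columns → grid now 61
[3] z-view keeps 21 columns → grid now 34

remaining voxels: 34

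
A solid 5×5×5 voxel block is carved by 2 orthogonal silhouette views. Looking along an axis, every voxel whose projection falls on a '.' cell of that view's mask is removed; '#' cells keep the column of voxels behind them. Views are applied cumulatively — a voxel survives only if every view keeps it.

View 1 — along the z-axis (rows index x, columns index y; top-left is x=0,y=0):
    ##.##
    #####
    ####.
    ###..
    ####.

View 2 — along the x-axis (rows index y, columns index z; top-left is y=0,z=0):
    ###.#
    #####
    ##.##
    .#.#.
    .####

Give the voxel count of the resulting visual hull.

before carving: 125 voxels (5×5×5)
step 1: project along z, AND mask (20/25) → |grid| = 100
step 2: project along x, AND mask (19/25) → |grid| = 77

remaining voxels: 77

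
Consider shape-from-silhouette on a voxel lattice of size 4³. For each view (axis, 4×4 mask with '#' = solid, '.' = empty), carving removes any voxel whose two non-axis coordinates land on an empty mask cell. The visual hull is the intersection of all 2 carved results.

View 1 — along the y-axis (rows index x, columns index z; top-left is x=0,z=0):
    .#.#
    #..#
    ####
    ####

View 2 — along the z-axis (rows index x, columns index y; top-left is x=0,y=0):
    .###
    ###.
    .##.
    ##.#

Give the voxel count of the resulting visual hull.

voxel count = 32

before carving: 64 voxels (4×4×4)
  1. axis=1 (XZ plane), |mask|=12  ⇒  voxels=48
  2. axis=2 (XY plane), |mask|=11  ⇒  voxels=32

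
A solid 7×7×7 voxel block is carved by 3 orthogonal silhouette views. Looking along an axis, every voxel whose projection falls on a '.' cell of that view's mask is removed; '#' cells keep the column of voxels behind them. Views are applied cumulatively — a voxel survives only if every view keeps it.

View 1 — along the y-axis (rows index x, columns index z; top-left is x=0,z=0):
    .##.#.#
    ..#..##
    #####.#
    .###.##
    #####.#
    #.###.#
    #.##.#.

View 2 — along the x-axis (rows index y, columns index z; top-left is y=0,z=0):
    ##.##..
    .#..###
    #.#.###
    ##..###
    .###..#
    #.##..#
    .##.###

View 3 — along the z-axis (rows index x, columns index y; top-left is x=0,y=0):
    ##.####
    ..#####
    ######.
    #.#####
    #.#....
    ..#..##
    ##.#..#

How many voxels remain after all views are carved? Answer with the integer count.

initial block: 7^3 = 343
V1 y: intersect with XZ mask (33 set) -- 231 left
V2 x: intersect with YZ mask (31 set) -- 147 left
V3 z: intersect with XY mask (32 set) -- 97 left

remaining voxels: 97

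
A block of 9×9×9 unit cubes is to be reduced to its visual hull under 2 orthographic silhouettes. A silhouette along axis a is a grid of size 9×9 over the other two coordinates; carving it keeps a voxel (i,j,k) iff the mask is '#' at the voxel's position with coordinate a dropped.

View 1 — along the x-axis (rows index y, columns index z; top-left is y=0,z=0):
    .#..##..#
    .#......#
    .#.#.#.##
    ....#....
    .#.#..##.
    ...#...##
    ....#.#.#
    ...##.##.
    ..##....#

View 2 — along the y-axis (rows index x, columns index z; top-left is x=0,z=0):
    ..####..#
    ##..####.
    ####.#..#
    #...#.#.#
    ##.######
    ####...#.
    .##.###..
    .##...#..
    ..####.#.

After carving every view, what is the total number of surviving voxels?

146 voxels

full grid |V| = 729
after view 1 [x-axis, 29 of 81 cells solid] → remaining = 261
after view 2 [y-axis, 47 of 81 cells solid] → remaining = 146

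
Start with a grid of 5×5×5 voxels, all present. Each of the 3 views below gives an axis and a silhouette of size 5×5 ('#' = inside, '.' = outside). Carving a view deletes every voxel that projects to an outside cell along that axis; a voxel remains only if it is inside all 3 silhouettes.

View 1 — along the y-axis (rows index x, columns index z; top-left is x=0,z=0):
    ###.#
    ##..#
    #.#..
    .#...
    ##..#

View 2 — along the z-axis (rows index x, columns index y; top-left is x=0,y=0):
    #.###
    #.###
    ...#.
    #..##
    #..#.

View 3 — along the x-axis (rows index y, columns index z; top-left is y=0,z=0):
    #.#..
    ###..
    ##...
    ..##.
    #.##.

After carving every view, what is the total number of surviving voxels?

voxel count = 13

full grid |V| = 125
step 1: project along y, AND mask (13/25) → |grid| = 65
step 2: project along z, AND mask (14/25) → |grid| = 39
step 3: project along x, AND mask (12/25) → |grid| = 13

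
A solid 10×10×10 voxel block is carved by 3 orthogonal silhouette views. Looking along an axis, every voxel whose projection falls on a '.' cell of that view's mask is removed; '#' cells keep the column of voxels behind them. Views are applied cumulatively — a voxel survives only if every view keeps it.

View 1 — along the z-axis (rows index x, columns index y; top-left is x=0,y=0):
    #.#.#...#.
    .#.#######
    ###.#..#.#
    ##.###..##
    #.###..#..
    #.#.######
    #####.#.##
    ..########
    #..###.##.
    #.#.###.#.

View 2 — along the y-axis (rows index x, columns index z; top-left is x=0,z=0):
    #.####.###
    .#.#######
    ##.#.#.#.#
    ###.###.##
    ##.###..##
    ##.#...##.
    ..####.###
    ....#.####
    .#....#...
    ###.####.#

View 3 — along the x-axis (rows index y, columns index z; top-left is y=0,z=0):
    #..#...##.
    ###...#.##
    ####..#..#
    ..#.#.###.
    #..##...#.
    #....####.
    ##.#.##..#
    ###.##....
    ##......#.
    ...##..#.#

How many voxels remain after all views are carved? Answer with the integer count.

voxel count = 191

initial block: 10^3 = 1000
step 1: project along z, AND mask (66/100) → |grid| = 660
step 2: project along y, AND mask (64/100) → |grid| = 419
step 3: project along x, AND mask (48/100) → |grid| = 191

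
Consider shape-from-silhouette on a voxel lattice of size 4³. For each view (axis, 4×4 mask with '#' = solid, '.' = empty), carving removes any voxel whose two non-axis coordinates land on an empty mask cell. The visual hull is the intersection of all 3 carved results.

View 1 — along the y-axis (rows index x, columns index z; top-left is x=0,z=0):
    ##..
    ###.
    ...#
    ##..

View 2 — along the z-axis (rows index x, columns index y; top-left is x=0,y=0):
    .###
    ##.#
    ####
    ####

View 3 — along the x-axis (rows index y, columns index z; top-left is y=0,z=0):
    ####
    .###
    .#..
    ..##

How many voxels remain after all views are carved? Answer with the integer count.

15 voxels

full grid |V| = 64
after view 1 [y-axis, 8 of 16 cells solid] → remaining = 32
after view 2 [z-axis, 14 of 16 cells solid] → remaining = 27
after view 3 [x-axis, 10 of 16 cells solid] → remaining = 15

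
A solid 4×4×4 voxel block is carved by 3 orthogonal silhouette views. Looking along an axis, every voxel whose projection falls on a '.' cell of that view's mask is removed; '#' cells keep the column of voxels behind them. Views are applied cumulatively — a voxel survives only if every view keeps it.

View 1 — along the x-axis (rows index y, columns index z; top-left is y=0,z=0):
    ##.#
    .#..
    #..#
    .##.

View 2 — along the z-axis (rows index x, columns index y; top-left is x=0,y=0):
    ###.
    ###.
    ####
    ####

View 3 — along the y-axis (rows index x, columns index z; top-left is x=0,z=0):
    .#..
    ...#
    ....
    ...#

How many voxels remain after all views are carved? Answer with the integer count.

full grid |V| = 64
  1. axis=0 (YZ plane), |mask|=8  ⇒  voxels=32
  2. axis=2 (XY plane), |mask|=14  ⇒  voxels=28
  3. axis=1 (XZ plane), |mask|=3  ⇒  voxels=6

6 voxels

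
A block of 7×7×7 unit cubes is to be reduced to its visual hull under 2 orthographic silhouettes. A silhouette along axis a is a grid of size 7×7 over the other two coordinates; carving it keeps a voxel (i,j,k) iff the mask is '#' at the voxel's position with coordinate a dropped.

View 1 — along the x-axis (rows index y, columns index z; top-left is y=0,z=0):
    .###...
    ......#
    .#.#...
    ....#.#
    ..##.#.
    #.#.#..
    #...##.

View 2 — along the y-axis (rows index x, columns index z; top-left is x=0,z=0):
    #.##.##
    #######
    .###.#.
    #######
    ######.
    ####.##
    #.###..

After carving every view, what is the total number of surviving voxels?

initial block: 7^3 = 343
V1 x: intersect with YZ mask (17 set) -- 119 left
V2 y: intersect with XZ mask (39 set) -- 96 left

remaining voxels: 96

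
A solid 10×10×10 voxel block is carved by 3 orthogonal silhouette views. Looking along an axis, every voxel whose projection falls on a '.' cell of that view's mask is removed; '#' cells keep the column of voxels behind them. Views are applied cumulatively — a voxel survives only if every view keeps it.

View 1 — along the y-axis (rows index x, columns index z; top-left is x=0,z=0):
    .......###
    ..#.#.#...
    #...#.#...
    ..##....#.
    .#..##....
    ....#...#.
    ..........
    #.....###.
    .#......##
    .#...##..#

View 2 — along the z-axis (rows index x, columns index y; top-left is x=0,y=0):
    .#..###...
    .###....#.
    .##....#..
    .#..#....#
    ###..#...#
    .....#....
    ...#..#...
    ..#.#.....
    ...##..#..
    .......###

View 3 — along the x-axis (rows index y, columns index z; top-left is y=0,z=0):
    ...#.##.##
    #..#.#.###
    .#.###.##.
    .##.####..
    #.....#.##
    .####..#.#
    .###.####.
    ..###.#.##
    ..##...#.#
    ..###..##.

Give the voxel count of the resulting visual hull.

46 voxels

before carving: 1000 voxels (10×10×10)
V1 y: intersect with XZ mask (28 set) -- 280 left
V2 z: intersect with XY mask (30 set) -- 88 left
V3 x: intersect with YZ mask (55 set) -- 46 left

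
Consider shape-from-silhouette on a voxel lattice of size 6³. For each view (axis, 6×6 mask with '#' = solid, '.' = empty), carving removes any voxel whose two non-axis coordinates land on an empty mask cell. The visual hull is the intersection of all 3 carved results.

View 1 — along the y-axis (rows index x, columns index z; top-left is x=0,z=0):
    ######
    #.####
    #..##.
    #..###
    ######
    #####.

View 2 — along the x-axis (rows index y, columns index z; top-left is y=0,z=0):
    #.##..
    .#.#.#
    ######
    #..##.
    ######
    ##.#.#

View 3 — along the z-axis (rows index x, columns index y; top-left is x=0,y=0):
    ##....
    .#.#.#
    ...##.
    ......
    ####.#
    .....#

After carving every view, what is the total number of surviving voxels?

42 voxels

full grid |V| = 216
V1 y: intersect with XZ mask (29 set) -- 174 left
V2 x: intersect with YZ mask (25 set) -- 124 left
V3 z: intersect with XY mask (13 set) -- 42 left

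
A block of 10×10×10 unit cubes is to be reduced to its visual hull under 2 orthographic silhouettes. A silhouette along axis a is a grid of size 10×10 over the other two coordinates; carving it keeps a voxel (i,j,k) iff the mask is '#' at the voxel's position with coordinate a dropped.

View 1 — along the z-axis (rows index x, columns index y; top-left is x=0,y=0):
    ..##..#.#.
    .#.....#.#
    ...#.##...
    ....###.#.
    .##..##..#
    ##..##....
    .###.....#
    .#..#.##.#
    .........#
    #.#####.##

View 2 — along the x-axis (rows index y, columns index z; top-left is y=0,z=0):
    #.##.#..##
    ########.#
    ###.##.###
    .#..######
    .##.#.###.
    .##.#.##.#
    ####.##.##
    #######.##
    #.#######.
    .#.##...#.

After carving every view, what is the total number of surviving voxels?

voxel count = 285

full grid |V| = 1000
  1. axis=2 (XY plane), |mask|=41  ⇒  voxels=410
  2. axis=0 (YZ plane), |mask|=71  ⇒  voxels=285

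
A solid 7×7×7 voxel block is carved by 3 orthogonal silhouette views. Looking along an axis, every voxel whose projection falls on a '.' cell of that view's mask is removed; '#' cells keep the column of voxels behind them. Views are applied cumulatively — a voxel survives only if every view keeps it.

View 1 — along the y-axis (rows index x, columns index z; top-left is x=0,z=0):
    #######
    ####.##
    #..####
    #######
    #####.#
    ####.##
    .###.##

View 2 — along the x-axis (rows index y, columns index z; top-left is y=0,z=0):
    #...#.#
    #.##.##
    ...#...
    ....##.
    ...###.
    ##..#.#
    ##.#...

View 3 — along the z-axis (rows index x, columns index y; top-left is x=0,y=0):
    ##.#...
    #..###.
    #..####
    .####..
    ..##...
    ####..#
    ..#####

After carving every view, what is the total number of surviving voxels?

initial block: 7^3 = 343
carve view 1 (along y, XZ-mask fill 42/49): 294 voxels remain
carve view 2 (along x, YZ-mask fill 21/49): 125 voxels remain
carve view 3 (along z, XY-mask fill 28/49): 64 voxels remain

remaining voxels: 64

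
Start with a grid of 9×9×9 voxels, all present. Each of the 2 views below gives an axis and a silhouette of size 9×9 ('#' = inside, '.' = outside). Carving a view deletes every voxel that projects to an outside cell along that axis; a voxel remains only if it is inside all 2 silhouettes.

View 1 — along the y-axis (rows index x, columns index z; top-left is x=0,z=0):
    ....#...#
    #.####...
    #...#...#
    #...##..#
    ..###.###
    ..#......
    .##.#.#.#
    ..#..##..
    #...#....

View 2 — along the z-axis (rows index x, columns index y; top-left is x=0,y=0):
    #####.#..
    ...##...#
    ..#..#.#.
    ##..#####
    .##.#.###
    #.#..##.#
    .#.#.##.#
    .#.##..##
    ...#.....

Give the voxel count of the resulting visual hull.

voxel count = 147

start: 9×9×9 = 729 voxels
V1 y: intersect with XZ mask (31 set) -- 279 left
V2 z: intersect with XY mask (41 set) -- 147 left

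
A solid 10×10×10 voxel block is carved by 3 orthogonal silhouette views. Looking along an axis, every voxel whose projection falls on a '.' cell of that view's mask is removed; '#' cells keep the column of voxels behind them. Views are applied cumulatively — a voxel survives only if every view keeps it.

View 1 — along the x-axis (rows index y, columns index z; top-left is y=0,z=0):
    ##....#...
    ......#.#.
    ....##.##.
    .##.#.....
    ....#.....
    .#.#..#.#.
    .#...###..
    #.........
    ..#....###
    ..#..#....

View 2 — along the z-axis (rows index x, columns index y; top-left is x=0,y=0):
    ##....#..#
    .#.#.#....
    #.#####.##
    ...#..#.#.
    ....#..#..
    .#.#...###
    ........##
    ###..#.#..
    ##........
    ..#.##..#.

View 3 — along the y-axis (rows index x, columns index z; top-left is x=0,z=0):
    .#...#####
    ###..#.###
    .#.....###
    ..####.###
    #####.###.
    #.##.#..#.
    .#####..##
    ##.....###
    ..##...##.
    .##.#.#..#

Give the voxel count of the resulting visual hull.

voxel count = 62

full grid |V| = 1000
step 1: project along x, AND mask (28/100) → |grid| = 280
step 2: project along z, AND mask (38/100) → |grid| = 108
step 3: project along y, AND mask (58/100) → |grid| = 62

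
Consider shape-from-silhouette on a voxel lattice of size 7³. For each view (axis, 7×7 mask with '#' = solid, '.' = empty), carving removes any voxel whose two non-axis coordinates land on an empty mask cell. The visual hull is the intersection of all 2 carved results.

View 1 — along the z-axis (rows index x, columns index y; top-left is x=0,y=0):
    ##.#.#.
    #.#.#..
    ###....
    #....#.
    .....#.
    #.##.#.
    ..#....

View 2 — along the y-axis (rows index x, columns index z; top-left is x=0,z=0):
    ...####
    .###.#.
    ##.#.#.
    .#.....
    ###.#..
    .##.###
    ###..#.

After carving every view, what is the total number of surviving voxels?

start: 7×7×7 = 343 voxels
  1. axis=2 (XY plane), |mask|=18  ⇒  voxels=126
  2. axis=1 (XZ plane), |mask|=26  ⇒  voxels=70

voxel count = 70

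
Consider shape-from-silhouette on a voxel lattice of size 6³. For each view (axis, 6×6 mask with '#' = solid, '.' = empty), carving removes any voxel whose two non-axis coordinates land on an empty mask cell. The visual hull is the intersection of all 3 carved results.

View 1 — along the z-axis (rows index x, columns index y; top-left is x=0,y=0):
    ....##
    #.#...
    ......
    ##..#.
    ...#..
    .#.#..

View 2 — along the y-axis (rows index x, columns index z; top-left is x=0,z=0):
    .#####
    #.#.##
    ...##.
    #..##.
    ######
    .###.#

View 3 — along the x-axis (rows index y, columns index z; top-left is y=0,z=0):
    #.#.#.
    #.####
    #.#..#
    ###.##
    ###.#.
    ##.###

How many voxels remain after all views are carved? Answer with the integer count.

31 voxels

before carving: 216 voxels (6×6×6)
carve view 1 (along z, XY-mask fill 10/36): 60 voxels remain
carve view 2 (along y, XZ-mask fill 24/36): 41 voxels remain
carve view 3 (along x, YZ-mask fill 25/36): 31 voxels remain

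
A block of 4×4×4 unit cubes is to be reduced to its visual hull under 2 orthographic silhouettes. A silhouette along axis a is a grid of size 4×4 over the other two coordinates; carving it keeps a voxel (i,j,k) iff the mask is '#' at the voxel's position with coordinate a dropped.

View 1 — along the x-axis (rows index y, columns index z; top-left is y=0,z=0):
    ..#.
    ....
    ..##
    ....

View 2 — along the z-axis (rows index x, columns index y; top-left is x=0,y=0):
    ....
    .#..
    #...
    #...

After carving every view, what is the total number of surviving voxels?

before carving: 64 voxels (4×4×4)
carve view 1 (along x, YZ-mask fill 3/16): 12 voxels remain
carve view 2 (along z, XY-mask fill 3/16): 2 voxels remain

2 voxels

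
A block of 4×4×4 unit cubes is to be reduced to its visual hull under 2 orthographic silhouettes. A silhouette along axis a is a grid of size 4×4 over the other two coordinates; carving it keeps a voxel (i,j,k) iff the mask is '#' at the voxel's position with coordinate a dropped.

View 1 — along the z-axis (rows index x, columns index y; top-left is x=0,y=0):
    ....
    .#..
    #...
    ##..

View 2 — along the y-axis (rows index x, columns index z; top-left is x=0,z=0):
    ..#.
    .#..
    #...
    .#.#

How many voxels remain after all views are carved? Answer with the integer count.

voxel count = 6

full grid |V| = 64
carve view 1 (along z, XY-mask fill 4/16): 16 voxels remain
carve view 2 (along y, XZ-mask fill 5/16): 6 voxels remain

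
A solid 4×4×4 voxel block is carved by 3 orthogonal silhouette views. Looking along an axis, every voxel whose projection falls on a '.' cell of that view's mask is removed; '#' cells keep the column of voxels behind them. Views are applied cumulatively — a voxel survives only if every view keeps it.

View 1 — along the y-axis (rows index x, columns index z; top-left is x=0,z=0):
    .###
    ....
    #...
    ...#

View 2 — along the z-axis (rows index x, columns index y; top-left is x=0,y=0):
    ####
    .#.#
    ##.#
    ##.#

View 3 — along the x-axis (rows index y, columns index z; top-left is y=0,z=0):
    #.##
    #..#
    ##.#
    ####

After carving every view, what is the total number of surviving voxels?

initial block: 4^3 = 64
[1] y-view keeps 5 columns → grid now 20
[2] z-view keeps 12 columns → grid now 18
[3] x-view keeps 12 columns → grid now 14

|visual hull| = 14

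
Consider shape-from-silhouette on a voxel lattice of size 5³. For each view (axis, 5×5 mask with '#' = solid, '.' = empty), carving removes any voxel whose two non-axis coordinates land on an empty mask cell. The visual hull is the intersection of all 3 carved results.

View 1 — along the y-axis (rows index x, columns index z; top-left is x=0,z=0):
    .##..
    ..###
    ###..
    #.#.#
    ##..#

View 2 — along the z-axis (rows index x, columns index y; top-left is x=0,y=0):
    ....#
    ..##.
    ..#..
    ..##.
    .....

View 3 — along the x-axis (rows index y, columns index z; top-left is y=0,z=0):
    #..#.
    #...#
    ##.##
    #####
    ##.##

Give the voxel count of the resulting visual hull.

13 voxels

full grid |V| = 125
step 1: project along y, AND mask (14/25) → |grid| = 70
step 2: project along z, AND mask (6/25) → |grid| = 17
step 3: project along x, AND mask (17/25) → |grid| = 13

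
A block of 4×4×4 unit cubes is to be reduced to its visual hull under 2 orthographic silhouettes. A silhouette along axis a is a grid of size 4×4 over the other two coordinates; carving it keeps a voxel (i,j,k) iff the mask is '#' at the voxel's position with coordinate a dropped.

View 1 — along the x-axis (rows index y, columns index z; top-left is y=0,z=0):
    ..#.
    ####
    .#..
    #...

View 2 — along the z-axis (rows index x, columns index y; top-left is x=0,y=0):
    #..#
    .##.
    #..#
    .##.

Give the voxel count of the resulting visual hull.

remaining voxels: 14

full grid |V| = 64
[1] x-view keeps 7 columns → grid now 28
[2] z-view keeps 8 columns → grid now 14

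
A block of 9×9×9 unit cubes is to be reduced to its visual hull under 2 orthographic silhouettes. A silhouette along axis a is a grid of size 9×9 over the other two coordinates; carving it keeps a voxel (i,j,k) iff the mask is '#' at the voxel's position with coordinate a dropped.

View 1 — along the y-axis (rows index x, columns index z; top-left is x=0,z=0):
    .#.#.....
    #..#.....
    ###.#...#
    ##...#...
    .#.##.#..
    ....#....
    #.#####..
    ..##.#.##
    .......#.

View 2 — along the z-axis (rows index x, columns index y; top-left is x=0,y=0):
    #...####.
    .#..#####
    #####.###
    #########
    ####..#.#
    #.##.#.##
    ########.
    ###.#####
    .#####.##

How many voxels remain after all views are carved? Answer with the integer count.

remaining voxels: 214

before carving: 729 voxels (9×9×9)
carve view 1 (along y, XZ-mask fill 29/81): 261 voxels remain
carve view 2 (along z, XY-mask fill 63/81): 214 voxels remain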